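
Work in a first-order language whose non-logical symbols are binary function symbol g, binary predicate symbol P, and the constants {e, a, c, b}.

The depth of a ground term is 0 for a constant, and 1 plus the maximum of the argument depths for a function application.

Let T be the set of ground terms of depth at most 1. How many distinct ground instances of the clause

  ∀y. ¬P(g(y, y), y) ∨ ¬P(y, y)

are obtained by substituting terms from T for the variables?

Ground terms of depth ≤ 1:
  Count level by level. With function symbols g/2, the terms of depth ≤ k are the 4 constants together with each function applied to depth-≤(k−1) tuples, so N_k = 4 + N_{k-1}^2.
  N_0 = 4
  N_1 = 4 + 4^2 = 20
So there are 20 ground terms available for substitution.
The variable y ranges independently over the available ground terms, and distinct assignments produce distinct instances.
Number of ground instances = 20.

20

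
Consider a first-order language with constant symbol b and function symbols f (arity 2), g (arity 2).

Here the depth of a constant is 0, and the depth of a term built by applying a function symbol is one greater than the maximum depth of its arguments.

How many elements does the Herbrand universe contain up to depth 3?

Let N_k count ground terms of depth at most k. Each non-constant term of depth ≤ k is some function symbol applied to depth-≤(k−1) arguments, giving N_k = 1 + N_{k-1}^2 + N_{k-1}^2.
N_0 = 1
N_1 = 1 + 1^2 + 1^2 = 3
N_2 = 1 + 3^2 + 3^2 = 19
N_3 = 1 + 19^2 + 19^2 = 723

723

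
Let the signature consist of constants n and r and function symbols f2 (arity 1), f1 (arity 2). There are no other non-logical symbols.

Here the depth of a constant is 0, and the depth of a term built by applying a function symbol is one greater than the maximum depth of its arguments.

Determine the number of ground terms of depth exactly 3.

Write N_k for the number of ground terms of depth ≤ k. A term of depth ≤ k is either a constant or a function symbol applied to arguments of depth ≤ k−1, so N_k = 2 + N_{k-1} + N_{k-1}^2.
N_0 = 2
N_1 = 2 + 2 + 2^2 = 8
N_2 = 2 + 8 + 8^2 = 74
N_3 = 2 + 74 + 74^2 = 5552
Terms of depth exactly 3: N_3 − N_2 = 5552 − 74 = 5478.

5478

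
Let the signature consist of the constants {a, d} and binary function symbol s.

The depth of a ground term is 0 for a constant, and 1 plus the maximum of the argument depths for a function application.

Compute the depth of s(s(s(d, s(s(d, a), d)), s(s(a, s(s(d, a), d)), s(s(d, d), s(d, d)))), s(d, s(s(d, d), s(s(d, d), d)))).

6

depth(s(d, a)) = 1 + max(0, 0) = 1
depth(s(s(d, a), d)) = 1 + max(1, 0) = 2
depth(s(d, s(s(d, a), d))) = 1 + max(0, 2) = 3
depth(s(a, s(s(d, a), d))) = 1 + max(0, 2) = 3
depth(s(d, d)) = 1 + max(0, 0) = 1
depth(s(s(d, d), s(d, d))) = 1 + max(1, 1) = 2
depth(s(s(a, s(s(d, a), d)), s(s(d, d), s(d, d)))) = 1 + max(3, 2) = 4
depth(s(s(d, s(s(d, a), d)), s(s(a, s(s(d, a), d)), s(s(d, d), s(d, d))))) = 1 + max(3, 4) = 5
depth(s(s(d, d), d)) = 1 + max(1, 0) = 2
depth(s(s(d, d), s(s(d, d), d))) = 1 + max(1, 2) = 3
depth(s(d, s(s(d, d), s(s(d, d), d)))) = 1 + max(0, 3) = 4
depth(s(s(s(d, s(s(d, a), d)), s(s(a, s(s(d, a), d)), s(s(d, d), s(d, d)))), s(d, s(s(d, d), s(s(d, d), d))))) = 1 + max(5, 4) = 6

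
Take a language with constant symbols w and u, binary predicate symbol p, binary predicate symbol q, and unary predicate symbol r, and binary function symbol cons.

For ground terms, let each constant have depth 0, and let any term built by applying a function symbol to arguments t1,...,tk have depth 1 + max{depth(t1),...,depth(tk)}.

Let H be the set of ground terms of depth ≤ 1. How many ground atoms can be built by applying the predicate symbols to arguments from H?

78

First count ground terms of depth ≤ 1.
Let N_k = |{terms of depth ≤ k}|. Then N_0 = 2 and N_k = 2 + N_{k-1}^2 for k ≥ 1 (one summand per function symbol, arity giving the exponent).
N_0 = 2
N_1 = 2 + 2^2 = 6
Explicitly: w, u, cons(w, w), cons(w, u), cons(u, w), cons(u, u).
So |H| = 6.
For each predicate symbol, the number of ground atoms is |H| raised to its arity; summing:
  p: 6^2 = 36;  q: 6^2 = 36;  r: 6
Total ground atoms: 36 + 36 + 6 = 78.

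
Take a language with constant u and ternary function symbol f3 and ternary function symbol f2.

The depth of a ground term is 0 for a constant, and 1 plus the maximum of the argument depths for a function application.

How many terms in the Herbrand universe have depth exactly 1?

2

Count level by level. With function symbols f3/3, f2/3, the terms of depth ≤ k are the 1 constant together with each function applied to depth-≤(k−1) tuples, so N_k = 1 + N_{k-1}^3 + N_{k-1}^3.
N_0 = 1
N_1 = 1 + 1^3 + 1^3 = 3
Terms of depth exactly 1: N_1 − N_0 = 3 − 1 = 2.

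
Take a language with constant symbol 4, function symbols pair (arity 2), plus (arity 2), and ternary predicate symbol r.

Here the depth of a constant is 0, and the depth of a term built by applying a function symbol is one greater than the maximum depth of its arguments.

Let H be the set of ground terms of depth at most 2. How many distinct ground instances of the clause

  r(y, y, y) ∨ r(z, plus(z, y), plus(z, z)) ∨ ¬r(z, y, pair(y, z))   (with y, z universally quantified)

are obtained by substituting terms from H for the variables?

361

Ground terms of depth ≤ 2:
  Write N_k for the number of ground terms of depth ≤ k. A term of depth ≤ k is either a constant or a function symbol applied to arguments of depth ≤ k−1, so N_k = 1 + N_{k-1}^2 + N_{k-1}^2.
  N_0 = 1
  N_1 = 1 + 1^2 + 1^2 = 3
  N_2 = 1 + 3^2 + 3^2 = 19
So there are 19 ground terms available for substitution.
Each of y, z ranges independently over the available ground terms, and distinct assignments produce distinct instances.
Number of ground instances = 19^2 = 361.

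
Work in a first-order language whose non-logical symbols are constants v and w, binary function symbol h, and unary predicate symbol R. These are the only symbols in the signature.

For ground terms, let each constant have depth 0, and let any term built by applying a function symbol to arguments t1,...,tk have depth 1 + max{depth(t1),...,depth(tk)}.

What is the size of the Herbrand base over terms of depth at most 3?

1446

First count ground terms of depth ≤ 3.
Write N_k for the number of ground terms of depth ≤ k. A term of depth ≤ k is either a constant or a function symbol applied to arguments of depth ≤ k−1, so N_k = 2 + N_{k-1}^2.
N_0 = 2
N_1 = 2 + 2^2 = 6
N_2 = 2 + 6^2 = 38
N_3 = 2 + 38^2 = 1446
So |H| = 1446.
A ground atom is a predicate applied to a tuple of terms from H, so the count is the sum over predicates of |H|^arity:
  R: 1446
Total ground atoms: 1446.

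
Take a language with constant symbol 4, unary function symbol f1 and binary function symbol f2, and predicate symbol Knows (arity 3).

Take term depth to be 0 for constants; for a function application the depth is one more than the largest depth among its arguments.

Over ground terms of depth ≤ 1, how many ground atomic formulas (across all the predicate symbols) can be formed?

First count ground terms of depth ≤ 1.
If N_k denotes the number of depth-≤k ground terms, the 1 constant gives N_0 = 1, and each function symbol of arity r contributes N_{k-1}^r new terms at level k: N_k = 1 + N_{k-1} + N_{k-1}^2.
N_0 = 1
N_1 = 1 + 1 + 1^2 = 3
Explicitly: 4, f1(4), f2(4, 4).
So |H| = 3.
Ground atoms are formed by filling each argument slot of a predicate with a term from H, so an r-ary predicate gives |H|^r atoms:
  Knows: 3^3 = 27
Total ground atoms: 27.

27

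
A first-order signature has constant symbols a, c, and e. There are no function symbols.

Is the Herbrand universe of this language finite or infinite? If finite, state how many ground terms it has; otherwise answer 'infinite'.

There are no function symbols, so every ground term is one of the 3 constants.
The Herbrand universe is {a, c, e}, which is finite with 3 elements.

3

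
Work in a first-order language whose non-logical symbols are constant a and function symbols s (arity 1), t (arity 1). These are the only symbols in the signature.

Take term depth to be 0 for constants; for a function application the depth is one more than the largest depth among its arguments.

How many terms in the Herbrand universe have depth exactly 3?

Count level by level. With function symbols s/1, t/1, the terms of depth ≤ k are the 1 constant together with each function applied to depth-≤(k−1) tuples, so N_k = 1 + N_{k-1} + N_{k-1}.
N_0 = 1
N_1 = 1 + 1 + 1 = 3
N_2 = 1 + 3 + 3 = 7
N_3 = 1 + 7 + 7 = 15
Terms of depth exactly 3: N_3 − N_2 = 15 − 7 = 8.

8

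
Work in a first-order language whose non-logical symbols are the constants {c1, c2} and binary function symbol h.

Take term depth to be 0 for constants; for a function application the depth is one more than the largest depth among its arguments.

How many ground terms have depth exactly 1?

Write N_k for the number of ground terms of depth ≤ k. A term of depth ≤ k is either a constant or a function symbol applied to arguments of depth ≤ k−1, so N_k = 2 + N_{k-1}^2.
N_0 = 2
N_1 = 2 + 2^2 = 6
Terms of depth exactly 1: N_1 − N_0 = 6 − 2 = 4.

4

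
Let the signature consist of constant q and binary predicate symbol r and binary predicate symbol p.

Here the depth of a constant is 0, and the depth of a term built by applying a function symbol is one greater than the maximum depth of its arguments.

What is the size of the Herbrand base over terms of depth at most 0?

2

First count ground terms of depth ≤ 0.
With no function symbols every ground term is a constant, so there is exactly 1 ground term at every depth bound.
N_0 = 1
Explicitly: q.
So |H| = 1.
Ground atoms are formed by filling each argument slot of a predicate with a term from H, so an r-ary predicate gives |H|^r atoms:
  r: 1^2 = 1;  p: 1^2 = 1
Total ground atoms: 1 + 1 = 2.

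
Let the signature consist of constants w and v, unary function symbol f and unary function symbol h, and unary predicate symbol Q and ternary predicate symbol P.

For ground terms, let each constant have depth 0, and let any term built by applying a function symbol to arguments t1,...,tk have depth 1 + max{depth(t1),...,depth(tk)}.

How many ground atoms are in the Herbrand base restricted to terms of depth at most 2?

2758

First count ground terms of depth ≤ 2.
If N_k denotes the number of depth-≤k ground terms, the 2 constants give N_0 = 2, and each function symbol of arity r contributes N_{k-1}^r new terms at level k: N_k = 2 + N_{k-1} + N_{k-1}.
N_0 = 2
N_1 = 2 + 2 + 2 = 6
N_2 = 2 + 6 + 6 = 14
So |H| = 14.
For each predicate symbol, the number of ground atoms is |H| raised to its arity; summing:
  Q: 14;  P: 14^3 = 2744
Total ground atoms: 14 + 2744 = 2758.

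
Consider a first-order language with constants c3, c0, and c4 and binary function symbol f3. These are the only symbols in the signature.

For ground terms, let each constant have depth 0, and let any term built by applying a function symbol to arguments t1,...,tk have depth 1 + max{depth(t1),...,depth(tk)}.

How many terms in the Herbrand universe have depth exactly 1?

Write N_k for the number of ground terms of depth ≤ k. A term of depth ≤ k is either a constant or a function symbol applied to arguments of depth ≤ k−1, so N_k = 3 + N_{k-1}^2.
N_0 = 3
N_1 = 3 + 3^2 = 12
Terms of depth exactly 1: N_1 − N_0 = 12 − 3 = 9.

9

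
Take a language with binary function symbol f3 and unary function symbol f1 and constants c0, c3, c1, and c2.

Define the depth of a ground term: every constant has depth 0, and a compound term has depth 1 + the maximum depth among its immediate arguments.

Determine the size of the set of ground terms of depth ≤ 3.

Let N_k count ground terms of depth at most k. Each non-constant term of depth ≤ k is some function symbol applied to depth-≤(k−1) arguments, giving N_k = 4 + N_{k-1}^2 + N_{k-1}.
N_0 = 4
N_1 = 4 + 4^2 + 4 = 24
N_2 = 4 + 24^2 + 24 = 604
N_3 = 4 + 604^2 + 604 = 365424

365424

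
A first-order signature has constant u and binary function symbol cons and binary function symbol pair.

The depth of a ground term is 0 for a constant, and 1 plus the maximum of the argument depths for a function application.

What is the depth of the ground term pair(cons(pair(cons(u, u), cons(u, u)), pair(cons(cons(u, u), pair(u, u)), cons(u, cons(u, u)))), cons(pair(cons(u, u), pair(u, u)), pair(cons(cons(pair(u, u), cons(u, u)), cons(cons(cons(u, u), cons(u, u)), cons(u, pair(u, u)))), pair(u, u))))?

7

depth(cons(u, u)) = 1 + max(0, 0) = 1
depth(pair(cons(u, u), cons(u, u))) = 1 + max(1, 1) = 2
depth(pair(u, u)) = 1 + max(0, 0) = 1
depth(cons(cons(u, u), pair(u, u))) = 1 + max(1, 1) = 2
depth(cons(u, cons(u, u))) = 1 + max(0, 1) = 2
depth(pair(cons(cons(u, u), pair(u, u)), cons(u, cons(u, u)))) = 1 + max(2, 2) = 3
depth(cons(pair(cons(u, u), cons(u, u)), pair(cons(cons(u, u), pair(u, u)), cons(u, cons(u, u))))) = 1 + max(2, 3) = 4
depth(pair(cons(u, u), pair(u, u))) = 1 + max(1, 1) = 2
depth(cons(pair(u, u), cons(u, u))) = 1 + max(1, 1) = 2
depth(cons(cons(u, u), cons(u, u))) = 1 + max(1, 1) = 2
depth(cons(u, pair(u, u))) = 1 + max(0, 1) = 2
depth(cons(cons(cons(u, u), cons(u, u)), cons(u, pair(u, u)))) = 1 + max(2, 2) = 3
depth(cons(cons(pair(u, u), cons(u, u)), cons(cons(cons(u, u), cons(u, u)), cons(u, pair(u, u))))) = 1 + max(2, 3) = 4
depth(pair(cons(cons(pair(u, u), cons(u, u)), cons(cons(cons(u, u), cons(u, u)), cons(u, pair(u, u)))), pair(u, u))) = 1 + max(4, 1) = 5
depth(cons(pair(cons(u, u), pair(u, u)), pair(cons(cons(pair(u, u), cons(u, u)), cons(cons(cons(u, u), cons(u, u)), cons(u, pair(u, u)))), pair(u, u)))) = 1 + max(2, 5) = 6
depth(pair(cons(pair(cons(u, u), cons(u, u)), pair(cons(cons(u, u), pair(u, u)), cons(u, cons(u, u)))), cons(pair(cons(u, u), pair(u, u)), pair(cons(cons(pair(u, u), cons(u, u)), cons(cons(cons(u, u), cons(u, u)), cons(u, pair(u, u)))), pair(u, u))))) = 1 + max(4, 6) = 7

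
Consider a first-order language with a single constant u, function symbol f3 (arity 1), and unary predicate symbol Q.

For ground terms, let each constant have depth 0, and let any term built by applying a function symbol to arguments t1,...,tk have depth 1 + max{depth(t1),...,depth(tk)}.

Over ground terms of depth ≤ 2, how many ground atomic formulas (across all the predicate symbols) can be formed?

First count ground terms of depth ≤ 2.
Let N_k count ground terms of depth at most k. Each non-constant term of depth ≤ k is some function symbol applied to depth-≤(k−1) arguments, giving N_k = 1 + N_{k-1}.
N_0 = 1
N_1 = 1 + 1 = 2
N_2 = 1 + 2 = 3
Explicitly: u, f3(u), f3(f3(u)).
So |H| = 3.
A ground atom is a predicate applied to a tuple of terms from H, so the count is the sum over predicates of |H|^arity:
  Q: 3
Total ground atoms: 3.

3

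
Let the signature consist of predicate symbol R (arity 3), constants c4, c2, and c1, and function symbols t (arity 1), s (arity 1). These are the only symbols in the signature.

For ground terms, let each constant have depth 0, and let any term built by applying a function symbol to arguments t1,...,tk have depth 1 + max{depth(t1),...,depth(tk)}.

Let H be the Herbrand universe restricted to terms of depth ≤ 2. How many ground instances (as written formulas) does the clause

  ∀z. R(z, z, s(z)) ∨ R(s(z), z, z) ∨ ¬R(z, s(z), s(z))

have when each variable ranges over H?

Ground terms of depth ≤ 2:
  Let N_k = |{terms of depth ≤ k}|. Then N_0 = 3 and N_k = 3 + N_{k-1} + N_{k-1} for k ≥ 1 (one summand per function symbol, arity giving the exponent).
  N_0 = 3
  N_1 = 3 + 3 + 3 = 9
  N_2 = 3 + 9 + 9 = 21
So there are 21 ground terms available for substitution.
The clause has 1 distinct variable (z), which appears in the body. In the free term algebra distinct substitutions yield syntactically distinct ground instances.
Number of ground instances = 21.

21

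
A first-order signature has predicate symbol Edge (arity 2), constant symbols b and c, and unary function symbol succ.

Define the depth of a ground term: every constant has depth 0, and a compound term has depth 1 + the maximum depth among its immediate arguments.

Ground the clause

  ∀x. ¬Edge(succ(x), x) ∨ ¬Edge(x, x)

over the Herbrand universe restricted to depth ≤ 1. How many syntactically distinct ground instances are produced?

Ground terms of depth ≤ 1:
  Write N_k for the number of ground terms of depth ≤ k. A term of depth ≤ k is either a constant or a function symbol applied to arguments of depth ≤ k−1, so N_k = 2 + N_{k-1}.
  N_0 = 2
  N_1 = 2 + 2 = 4
So there are 4 ground terms available for substitution.
The clause has 1 distinct variable (x), which appears in the body. In the free term algebra distinct substitutions yield syntactically distinct ground instances.
Number of ground instances = 4.

4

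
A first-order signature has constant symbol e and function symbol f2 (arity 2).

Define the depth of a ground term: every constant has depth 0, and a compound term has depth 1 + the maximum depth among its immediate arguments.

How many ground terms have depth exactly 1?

If N_k denotes the number of depth-≤k ground terms, the 1 constant gives N_0 = 1, and each function symbol of arity r contributes N_{k-1}^r new terms at level k: N_k = 1 + N_{k-1}^2.
N_0 = 1
N_1 = 1 + 1^2 = 2
Terms of depth exactly 1: N_1 − N_0 = 2 − 1 = 1.

1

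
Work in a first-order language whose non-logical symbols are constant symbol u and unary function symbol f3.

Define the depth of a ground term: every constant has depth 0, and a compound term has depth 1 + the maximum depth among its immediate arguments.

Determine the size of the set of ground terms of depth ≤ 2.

3

Let N_k count ground terms of depth at most k. Each non-constant term of depth ≤ k is some function symbol applied to depth-≤(k−1) arguments, giving N_k = 1 + N_{k-1}.
N_0 = 1
N_1 = 1 + 1 = 2
N_2 = 1 + 2 = 3
Explicitly: u, f3(u), f3(f3(u)).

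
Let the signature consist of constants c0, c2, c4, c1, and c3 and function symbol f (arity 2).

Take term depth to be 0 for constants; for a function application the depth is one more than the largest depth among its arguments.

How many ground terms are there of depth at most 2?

If N_k denotes the number of depth-≤k ground terms, the 5 constants give N_0 = 5, and each function symbol of arity r contributes N_{k-1}^r new terms at level k: N_k = 5 + N_{k-1}^2.
N_0 = 5
N_1 = 5 + 5^2 = 30
N_2 = 5 + 30^2 = 905

905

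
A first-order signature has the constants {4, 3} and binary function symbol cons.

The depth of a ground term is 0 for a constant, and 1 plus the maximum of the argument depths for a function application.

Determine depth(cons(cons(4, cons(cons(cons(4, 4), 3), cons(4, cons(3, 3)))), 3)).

5

depth(cons(4, 4)) = 1 + max(0, 0) = 1
depth(cons(cons(4, 4), 3)) = 1 + max(1, 0) = 2
depth(cons(3, 3)) = 1 + max(0, 0) = 1
depth(cons(4, cons(3, 3))) = 1 + max(0, 1) = 2
depth(cons(cons(cons(4, 4), 3), cons(4, cons(3, 3)))) = 1 + max(2, 2) = 3
depth(cons(4, cons(cons(cons(4, 4), 3), cons(4, cons(3, 3))))) = 1 + max(0, 3) = 4
depth(cons(cons(4, cons(cons(cons(4, 4), 3), cons(4, cons(3, 3)))), 3)) = 1 + max(4, 0) = 5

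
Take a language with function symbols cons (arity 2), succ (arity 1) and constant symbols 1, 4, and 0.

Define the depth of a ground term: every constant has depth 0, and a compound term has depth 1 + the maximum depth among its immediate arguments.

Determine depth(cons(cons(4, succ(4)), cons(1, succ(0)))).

depth(succ(4)) = 1 + depth(4) = 1 + 0 = 1
depth(cons(4, succ(4))) = 1 + max(0, 1) = 2
depth(succ(0)) = 1 + depth(0) = 1 + 0 = 1
depth(cons(1, succ(0))) = 1 + max(0, 1) = 2
depth(cons(cons(4, succ(4)), cons(1, succ(0)))) = 1 + max(2, 2) = 3

3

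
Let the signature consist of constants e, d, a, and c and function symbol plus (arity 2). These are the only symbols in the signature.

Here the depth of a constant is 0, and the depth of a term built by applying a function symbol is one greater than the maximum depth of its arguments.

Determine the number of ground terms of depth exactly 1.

16

If N_k denotes the number of depth-≤k ground terms, the 4 constants give N_0 = 4, and each function symbol of arity r contributes N_{k-1}^r new terms at level k: N_k = 4 + N_{k-1}^2.
N_0 = 4
N_1 = 4 + 4^2 = 20
Terms of depth exactly 1: N_1 − N_0 = 20 − 4 = 16.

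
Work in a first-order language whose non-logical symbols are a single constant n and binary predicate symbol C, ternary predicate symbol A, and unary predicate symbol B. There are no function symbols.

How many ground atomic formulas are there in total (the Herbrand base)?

With no function symbols, the Herbrand universe is just the 1 constant.
Ground atoms per predicate: C: 1^2 = 1, A: 1^3 = 1, B: 1.
Herbrand base size = 1 + 1 + 1 = 3.

3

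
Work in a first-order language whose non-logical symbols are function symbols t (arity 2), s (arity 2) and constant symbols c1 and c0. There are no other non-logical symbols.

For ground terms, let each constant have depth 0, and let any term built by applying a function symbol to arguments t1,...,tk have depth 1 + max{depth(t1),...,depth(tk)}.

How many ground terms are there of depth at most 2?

Let N_k count ground terms of depth at most k. Each non-constant term of depth ≤ k is some function symbol applied to depth-≤(k−1) arguments, giving N_k = 2 + N_{k-1}^2 + N_{k-1}^2.
N_0 = 2
N_1 = 2 + 2^2 + 2^2 = 10
N_2 = 2 + 10^2 + 10^2 = 202

202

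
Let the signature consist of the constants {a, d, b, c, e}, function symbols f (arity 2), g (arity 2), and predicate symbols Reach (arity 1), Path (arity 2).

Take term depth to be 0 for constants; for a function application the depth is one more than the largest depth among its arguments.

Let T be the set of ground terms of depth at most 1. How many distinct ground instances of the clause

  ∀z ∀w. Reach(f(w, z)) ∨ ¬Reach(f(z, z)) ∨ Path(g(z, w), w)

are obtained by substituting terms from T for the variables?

Ground terms of depth ≤ 1:
  Write N_k for the number of ground terms of depth ≤ k. A term of depth ≤ k is either a constant or a function symbol applied to arguments of depth ≤ k−1, so N_k = 5 + N_{k-1}^2 + N_{k-1}^2.
  N_0 = 5
  N_1 = 5 + 5^2 + 5^2 = 55
So there are 55 ground terms available for substitution.
The body mentions every one of the 2 quantified variables; since ground terms form a free algebra, no two substitutions collapse to the same formula.
Number of ground instances = 55^2 = 3025.

3025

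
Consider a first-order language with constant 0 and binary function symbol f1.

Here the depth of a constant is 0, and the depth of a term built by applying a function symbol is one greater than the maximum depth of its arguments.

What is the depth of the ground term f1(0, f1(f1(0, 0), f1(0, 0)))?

depth(f1(0, 0)) = 1 + max(0, 0) = 1
depth(f1(f1(0, 0), f1(0, 0))) = 1 + max(1, 1) = 2
depth(f1(0, f1(f1(0, 0), f1(0, 0)))) = 1 + max(0, 2) = 3

3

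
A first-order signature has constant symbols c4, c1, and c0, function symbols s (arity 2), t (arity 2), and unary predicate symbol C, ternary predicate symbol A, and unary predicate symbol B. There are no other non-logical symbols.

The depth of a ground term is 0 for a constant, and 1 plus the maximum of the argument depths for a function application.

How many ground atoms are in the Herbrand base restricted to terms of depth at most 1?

First count ground terms of depth ≤ 1.
Let N_k count ground terms of depth at most k. Each non-constant term of depth ≤ k is some function symbol applied to depth-≤(k−1) arguments, giving N_k = 3 + N_{k-1}^2 + N_{k-1}^2.
N_0 = 3
N_1 = 3 + 3^2 + 3^2 = 21
So |H| = 21.
Ground atoms are formed by filling each argument slot of a predicate with a term from H, so an r-ary predicate gives |H|^r atoms:
  C: 21;  A: 21^3 = 9261;  B: 21
Total ground atoms: 21 + 9261 + 21 = 9303.

9303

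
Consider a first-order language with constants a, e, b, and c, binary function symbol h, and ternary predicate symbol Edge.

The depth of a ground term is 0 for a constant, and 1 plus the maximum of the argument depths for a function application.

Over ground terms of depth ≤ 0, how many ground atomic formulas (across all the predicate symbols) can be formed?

64

First count ground terms of depth ≤ 0.
If N_k denotes the number of depth-≤k ground terms, the 4 constants give N_0 = 4, and each function symbol of arity r contributes N_{k-1}^r new terms at level k: N_k = 4 + N_{k-1}^2.
N_0 = 4
Explicitly: a, e, b, c.
So |H| = 4.
Ground atoms are formed by filling each argument slot of a predicate with a term from H, so an r-ary predicate gives |H|^r atoms:
  Edge: 4^3 = 64
Total ground atoms: 64.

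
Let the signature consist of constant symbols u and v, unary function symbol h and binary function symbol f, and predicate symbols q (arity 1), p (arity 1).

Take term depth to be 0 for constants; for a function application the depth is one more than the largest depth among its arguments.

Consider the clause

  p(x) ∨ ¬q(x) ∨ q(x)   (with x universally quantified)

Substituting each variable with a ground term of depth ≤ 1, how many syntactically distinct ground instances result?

Ground terms of depth ≤ 1:
  Let N_k = |{terms of depth ≤ k}|. Then N_0 = 2 and N_k = 2 + N_{k-1} + N_{k-1}^2 for k ≥ 1 (one summand per function symbol, arity giving the exponent).
  N_0 = 2
  N_1 = 2 + 2 + 2^2 = 8
So there are 8 ground terms available for substitution.
There is 1 variable to instantiate (x),  occurring in at least one literal, so different choices give different ground instances.
Number of ground instances = 8.

8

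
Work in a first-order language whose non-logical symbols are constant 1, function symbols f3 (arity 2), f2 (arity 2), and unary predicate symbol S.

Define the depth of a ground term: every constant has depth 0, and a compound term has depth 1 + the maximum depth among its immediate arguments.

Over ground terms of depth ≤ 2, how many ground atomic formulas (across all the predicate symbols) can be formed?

First count ground terms of depth ≤ 2.
If N_k denotes the number of depth-≤k ground terms, the 1 constant gives N_0 = 1, and each function symbol of arity r contributes N_{k-1}^r new terms at level k: N_k = 1 + N_{k-1}^2 + N_{k-1}^2.
N_0 = 1
N_1 = 1 + 1^2 + 1^2 = 3
N_2 = 1 + 3^2 + 3^2 = 19
So |H| = 19.
A ground atom is a predicate applied to a tuple of terms from H, so the count is the sum over predicates of |H|^arity:
  S: 19
Total ground atoms: 19.

19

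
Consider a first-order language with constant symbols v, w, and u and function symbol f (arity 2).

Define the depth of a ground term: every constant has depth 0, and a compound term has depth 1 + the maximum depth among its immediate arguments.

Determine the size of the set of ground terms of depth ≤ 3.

Let N_k = |{terms of depth ≤ k}|. Then N_0 = 3 and N_k = 3 + N_{k-1}^2 for k ≥ 1 (one summand per function symbol, arity giving the exponent).
N_0 = 3
N_1 = 3 + 3^2 = 12
N_2 = 3 + 12^2 = 147
N_3 = 3 + 147^2 = 21612

21612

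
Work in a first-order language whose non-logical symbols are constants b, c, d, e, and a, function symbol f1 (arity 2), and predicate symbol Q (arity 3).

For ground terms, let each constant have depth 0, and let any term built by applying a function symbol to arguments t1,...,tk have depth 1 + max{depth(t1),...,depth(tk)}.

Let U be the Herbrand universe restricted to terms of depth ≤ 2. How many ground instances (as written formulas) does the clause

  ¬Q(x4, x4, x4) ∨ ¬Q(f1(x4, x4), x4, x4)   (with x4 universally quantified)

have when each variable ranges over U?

Ground terms of depth ≤ 2:
  Let N_k count ground terms of depth at most k. Each non-constant term of depth ≤ k is some function symbol applied to depth-≤(k−1) arguments, giving N_k = 5 + N_{k-1}^2.
  N_0 = 5
  N_1 = 5 + 5^2 = 30
  N_2 = 5 + 30^2 = 905
So there are 905 ground terms available for substitution.
The variable x4 ranges independently over the available ground terms, and distinct assignments produce distinct instances.
Number of ground instances = 905.

905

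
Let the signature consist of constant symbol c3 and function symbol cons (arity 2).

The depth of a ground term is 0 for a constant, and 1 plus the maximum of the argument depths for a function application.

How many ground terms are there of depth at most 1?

Let N_k count ground terms of depth at most k. Each non-constant term of depth ≤ k is some function symbol applied to depth-≤(k−1) arguments, giving N_k = 1 + N_{k-1}^2.
N_0 = 1
N_1 = 1 + 1^2 = 2

2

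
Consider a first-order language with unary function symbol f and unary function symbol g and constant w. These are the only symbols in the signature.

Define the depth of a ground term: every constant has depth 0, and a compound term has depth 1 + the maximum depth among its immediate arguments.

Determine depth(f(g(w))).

depth(g(w)) = 1 + depth(w) = 1 + 0 = 1
depth(f(g(w))) = 1 + depth(g(w)) = 1 + 1 = 2

2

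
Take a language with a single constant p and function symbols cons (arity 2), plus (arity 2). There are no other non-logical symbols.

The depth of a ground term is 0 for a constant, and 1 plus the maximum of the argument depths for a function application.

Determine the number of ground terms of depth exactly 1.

Count level by level. With function symbols cons/2, plus/2, the terms of depth ≤ k are the 1 constant together with each function applied to depth-≤(k−1) tuples, so N_k = 1 + N_{k-1}^2 + N_{k-1}^2.
N_0 = 1
N_1 = 1 + 1^2 + 1^2 = 3
Terms of depth exactly 1: N_1 − N_0 = 3 − 1 = 2.

2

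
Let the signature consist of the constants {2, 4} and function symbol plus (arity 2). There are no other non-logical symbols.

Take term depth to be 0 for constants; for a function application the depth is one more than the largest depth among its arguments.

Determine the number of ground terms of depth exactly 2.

32

Let N_k = |{terms of depth ≤ k}|. Then N_0 = 2 and N_k = 2 + N_{k-1}^2 for k ≥ 1 (one summand per function symbol, arity giving the exponent).
N_0 = 2
N_1 = 2 + 2^2 = 6
N_2 = 2 + 6^2 = 38
Terms of depth exactly 2: N_2 − N_1 = 38 − 6 = 32.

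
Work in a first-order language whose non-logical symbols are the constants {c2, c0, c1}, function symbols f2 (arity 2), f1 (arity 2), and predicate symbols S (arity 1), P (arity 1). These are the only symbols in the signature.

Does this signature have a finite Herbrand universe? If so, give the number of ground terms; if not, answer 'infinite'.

The signature has at least one function symbol (f2, arity 2) and at least one constant (c2).
Iterating f2 gives infinitely many distinct ground terms: c2, f2(c2, c2), f2(f2(c2, c2), f2(c2, c2)), ...
So the Herbrand universe is infinite.

infinite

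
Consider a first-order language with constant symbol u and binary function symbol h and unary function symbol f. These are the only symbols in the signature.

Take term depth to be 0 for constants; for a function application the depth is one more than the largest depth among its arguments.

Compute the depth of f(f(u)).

depth(f(u)) = 1 + depth(u) = 1 + 0 = 1
depth(f(f(u))) = 1 + depth(f(u)) = 1 + 1 = 2

2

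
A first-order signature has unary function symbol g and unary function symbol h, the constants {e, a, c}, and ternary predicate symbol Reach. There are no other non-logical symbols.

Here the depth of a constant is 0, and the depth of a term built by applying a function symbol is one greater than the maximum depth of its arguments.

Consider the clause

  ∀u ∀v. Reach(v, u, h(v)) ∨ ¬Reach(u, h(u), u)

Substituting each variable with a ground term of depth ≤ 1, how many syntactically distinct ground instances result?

81

Ground terms of depth ≤ 1:
  If N_k denotes the number of depth-≤k ground terms, the 3 constants give N_0 = 3, and each function symbol of arity r contributes N_{k-1}^r new terms at level k: N_k = 3 + N_{k-1} + N_{k-1}.
  N_0 = 3
  N_1 = 3 + 3 + 3 = 9
So there are 9 ground terms available for substitution.
The clause has 2 distinct variables (u, v), each appearing in the body. In the free term algebra distinct substitutions yield syntactically distinct ground instances.
Number of ground instances = 9^2 = 81.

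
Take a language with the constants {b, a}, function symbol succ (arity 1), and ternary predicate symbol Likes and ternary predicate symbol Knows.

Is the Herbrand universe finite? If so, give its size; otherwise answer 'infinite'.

The signature has at least one function symbol (succ, arity 1) and at least one constant (b).
Iterating succ gives infinitely many distinct ground terms: b, succ(b), succ(succ(b)), ...
So the Herbrand universe is infinite.

infinite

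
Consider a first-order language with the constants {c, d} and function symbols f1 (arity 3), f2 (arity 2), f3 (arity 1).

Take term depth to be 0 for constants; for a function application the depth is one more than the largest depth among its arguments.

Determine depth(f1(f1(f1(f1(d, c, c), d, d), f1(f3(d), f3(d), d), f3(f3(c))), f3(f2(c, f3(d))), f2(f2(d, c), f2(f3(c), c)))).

depth(f1(d, c, c)) = 1 + max(0, 0, 0) = 1
depth(f1(f1(d, c, c), d, d)) = 1 + max(1, 0, 0) = 2
depth(f3(d)) = 1 + depth(d) = 1 + 0 = 1
depth(f1(f3(d), f3(d), d)) = 1 + max(1, 1, 0) = 2
depth(f3(c)) = 1 + depth(c) = 1 + 0 = 1
depth(f3(f3(c))) = 1 + depth(f3(c)) = 1 + 1 = 2
depth(f1(f1(f1(d, c, c), d, d), f1(f3(d), f3(d), d), f3(f3(c)))) = 1 + max(2, 2, 2) = 3
depth(f2(c, f3(d))) = 1 + max(0, 1) = 2
depth(f3(f2(c, f3(d)))) = 1 + depth(f2(c, f3(d))) = 1 + 2 = 3
depth(f2(d, c)) = 1 + max(0, 0) = 1
depth(f2(f3(c), c)) = 1 + max(1, 0) = 2
depth(f2(f2(d, c), f2(f3(c), c))) = 1 + max(1, 2) = 3
depth(f1(f1(f1(f1(d, c, c), d, d), f1(f3(d), f3(d), d), f3(f3(c))), f3(f2(c, f3(d))), f2(f2(d, c), f2(f3(c), c)))) = 1 + max(3, 3, 3) = 4

4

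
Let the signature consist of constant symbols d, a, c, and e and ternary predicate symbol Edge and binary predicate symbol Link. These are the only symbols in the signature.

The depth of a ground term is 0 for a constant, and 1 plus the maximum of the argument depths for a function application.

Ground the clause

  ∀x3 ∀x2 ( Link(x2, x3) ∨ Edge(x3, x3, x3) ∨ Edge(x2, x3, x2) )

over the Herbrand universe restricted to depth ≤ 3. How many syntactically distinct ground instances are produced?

Ground terms of depth ≤ 3:
  With no function symbols every ground term is a constant, so there are exactly 4 ground terms at every depth bound.
  N_0 = 4
  N_1 = 4
  N_2 = 4
  N_3 = 4
  Explicitly: d, a, c, e.
So there are 4 ground terms available for substitution.
Each of x3, x2 ranges independently over the available ground terms, and distinct assignments produce distinct instances.
Number of ground instances = 4^2 = 16.

16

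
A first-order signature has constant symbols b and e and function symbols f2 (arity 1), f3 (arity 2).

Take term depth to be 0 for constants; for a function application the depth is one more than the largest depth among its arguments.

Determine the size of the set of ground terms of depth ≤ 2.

Write N_k for the number of ground terms of depth ≤ k. A term of depth ≤ k is either a constant or a function symbol applied to arguments of depth ≤ k−1, so N_k = 2 + N_{k-1} + N_{k-1}^2.
N_0 = 2
N_1 = 2 + 2 + 2^2 = 8
N_2 = 2 + 8 + 8^2 = 74

74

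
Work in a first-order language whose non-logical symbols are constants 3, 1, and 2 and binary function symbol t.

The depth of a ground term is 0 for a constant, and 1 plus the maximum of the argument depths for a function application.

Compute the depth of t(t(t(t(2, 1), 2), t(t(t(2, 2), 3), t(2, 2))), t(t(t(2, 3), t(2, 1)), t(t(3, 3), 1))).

depth(t(2, 1)) = 1 + max(0, 0) = 1
depth(t(t(2, 1), 2)) = 1 + max(1, 0) = 2
depth(t(2, 2)) = 1 + max(0, 0) = 1
depth(t(t(2, 2), 3)) = 1 + max(1, 0) = 2
depth(t(t(t(2, 2), 3), t(2, 2))) = 1 + max(2, 1) = 3
depth(t(t(t(2, 1), 2), t(t(t(2, 2), 3), t(2, 2)))) = 1 + max(2, 3) = 4
depth(t(2, 3)) = 1 + max(0, 0) = 1
depth(t(t(2, 3), t(2, 1))) = 1 + max(1, 1) = 2
depth(t(3, 3)) = 1 + max(0, 0) = 1
depth(t(t(3, 3), 1)) = 1 + max(1, 0) = 2
depth(t(t(t(2, 3), t(2, 1)), t(t(3, 3), 1))) = 1 + max(2, 2) = 3
depth(t(t(t(t(2, 1), 2), t(t(t(2, 2), 3), t(2, 2))), t(t(t(2, 3), t(2, 1)), t(t(3, 3), 1)))) = 1 + max(4, 3) = 5

5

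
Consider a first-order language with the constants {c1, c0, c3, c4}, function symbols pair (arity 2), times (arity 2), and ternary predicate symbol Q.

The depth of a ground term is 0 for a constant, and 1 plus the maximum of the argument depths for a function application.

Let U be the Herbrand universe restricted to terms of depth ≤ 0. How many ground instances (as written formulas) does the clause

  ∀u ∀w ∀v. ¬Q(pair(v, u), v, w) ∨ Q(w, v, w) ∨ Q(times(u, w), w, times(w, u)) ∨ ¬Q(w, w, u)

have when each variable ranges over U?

Ground terms of depth ≤ 0:
  Let N_k = |{terms of depth ≤ k}|. Then N_0 = 4 and N_k = 4 + N_{k-1}^2 + N_{k-1}^2 for k ≥ 1 (one summand per function symbol, arity giving the exponent).
  N_0 = 4
  Explicitly: c1, c0, c3, c4.
So there are 4 ground terms available for substitution.
Each of u, w, v ranges independently over the available ground terms, and distinct assignments produce distinct instances.
Number of ground instances = 4^3 = 64.

64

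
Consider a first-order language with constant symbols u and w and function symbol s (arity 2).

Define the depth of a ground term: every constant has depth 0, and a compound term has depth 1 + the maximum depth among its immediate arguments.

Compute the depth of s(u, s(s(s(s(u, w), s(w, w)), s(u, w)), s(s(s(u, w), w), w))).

depth(s(u, w)) = 1 + max(0, 0) = 1
depth(s(w, w)) = 1 + max(0, 0) = 1
depth(s(s(u, w), s(w, w))) = 1 + max(1, 1) = 2
depth(s(s(s(u, w), s(w, w)), s(u, w))) = 1 + max(2, 1) = 3
depth(s(s(u, w), w)) = 1 + max(1, 0) = 2
depth(s(s(s(u, w), w), w)) = 1 + max(2, 0) = 3
depth(s(s(s(s(u, w), s(w, w)), s(u, w)), s(s(s(u, w), w), w))) = 1 + max(3, 3) = 4
depth(s(u, s(s(s(s(u, w), s(w, w)), s(u, w)), s(s(s(u, w), w), w)))) = 1 + max(0, 4) = 5

5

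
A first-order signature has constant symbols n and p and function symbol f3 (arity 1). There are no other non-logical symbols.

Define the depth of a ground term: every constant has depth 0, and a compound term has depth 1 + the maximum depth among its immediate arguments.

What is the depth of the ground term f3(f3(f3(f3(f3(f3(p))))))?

depth(f3(p)) = 1 + depth(p) = 1 + 0 = 1
depth(f3(f3(p))) = 1 + depth(f3(p)) = 1 + 1 = 2
depth(f3(f3(f3(p)))) = 1 + depth(f3(f3(p))) = 1 + 2 = 3
depth(f3(f3(f3(f3(p))))) = 1 + depth(f3(f3(f3(p)))) = 1 + 3 = 4
depth(f3(f3(f3(f3(f3(p)))))) = 1 + depth(f3(f3(f3(f3(p))))) = 1 + 4 = 5
depth(f3(f3(f3(f3(f3(f3(p))))))) = 1 + depth(f3(f3(f3(f3(f3(p)))))) = 1 + 5 = 6

6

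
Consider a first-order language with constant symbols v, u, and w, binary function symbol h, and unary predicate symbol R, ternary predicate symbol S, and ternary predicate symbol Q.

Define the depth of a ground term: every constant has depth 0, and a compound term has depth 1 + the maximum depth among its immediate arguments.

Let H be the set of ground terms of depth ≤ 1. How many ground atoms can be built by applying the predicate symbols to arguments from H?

3468

First count ground terms of depth ≤ 1.
Let N_k count ground terms of depth at most k. Each non-constant term of depth ≤ k is some function symbol applied to depth-≤(k−1) arguments, giving N_k = 3 + N_{k-1}^2.
N_0 = 3
N_1 = 3 + 3^2 = 12
So |H| = 12.
For each predicate symbol, the number of ground atoms is |H| raised to its arity; summing:
  R: 12;  S: 12^3 = 1728;  Q: 12^3 = 1728
Total ground atoms: 12 + 1728 + 1728 = 3468.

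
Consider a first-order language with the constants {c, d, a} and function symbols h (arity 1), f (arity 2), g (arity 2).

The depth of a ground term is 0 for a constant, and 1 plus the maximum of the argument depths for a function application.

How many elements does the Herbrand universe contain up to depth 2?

1179

Let N_k = |{terms of depth ≤ k}|. Then N_0 = 3 and N_k = 3 + N_{k-1} + N_{k-1}^2 + N_{k-1}^2 for k ≥ 1 (one summand per function symbol, arity giving the exponent).
N_0 = 3
N_1 = 3 + 3 + 3^2 + 3^2 = 24
N_2 = 3 + 24 + 24^2 + 24^2 = 1179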